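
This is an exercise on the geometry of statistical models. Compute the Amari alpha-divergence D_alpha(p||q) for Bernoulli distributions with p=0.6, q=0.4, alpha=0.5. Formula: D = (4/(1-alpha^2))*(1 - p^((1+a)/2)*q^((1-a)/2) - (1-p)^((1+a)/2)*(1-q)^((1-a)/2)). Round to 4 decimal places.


Amari alpha-divergence:
D = (4/(1-alpha^2))*(1 - p^((1+a)/2)*q^((1-a)/2) - (1-p)^((1+a)/2)*(1-q)^((1-a)/2)).
alpha = 0.5, p = 0.6, q = 0.4.
e1 = (1+alpha)/2 = 0.75, e2 = (1-alpha)/2 = 0.25.
t1 = p^e1 * q^e2 = 0.6^0.75 * 0.4^0.25 = 0.542161.
t2 = (1-p)^e1 * (1-q)^e2 = 0.4^0.75 * 0.6^0.25 = 0.442673.
4/(1-alpha^2) = 5.333333.
D = 5.333333*(1 - 0.542161 - 0.442673) = 0.0809

0.0809


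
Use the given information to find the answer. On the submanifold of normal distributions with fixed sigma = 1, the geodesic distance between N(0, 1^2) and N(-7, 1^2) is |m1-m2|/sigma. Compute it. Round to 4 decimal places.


On the fixed-variance normal subfamily, geodesic distance = |m1-m2|/sigma.
|0 - -7| = 7.
sigma = 1.
d = 7/1 = 7.0000

7.0000


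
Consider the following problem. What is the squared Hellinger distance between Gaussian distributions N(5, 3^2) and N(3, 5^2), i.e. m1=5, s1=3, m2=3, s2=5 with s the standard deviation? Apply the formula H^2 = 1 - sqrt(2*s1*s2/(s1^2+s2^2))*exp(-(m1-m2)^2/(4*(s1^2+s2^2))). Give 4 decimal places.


Squared Hellinger distance for Gaussians:
H^2 = 1 - sqrt(2*s1*s2/(s1^2+s2^2)) * exp(-(m1-m2)^2/(4*(s1^2+s2^2))).
s1^2 = 9, s2^2 = 25, s1^2+s2^2 = 34.
sqrt(2*3*5/(34)) = 0.939336.
(m1-m2)^2 = (2)^2 = 4.
exp(-4/(4*34)) = exp(-0.029412) = 0.971017.
H^2 = 1 - 0.939336*0.971017 = 0.0879

0.0879


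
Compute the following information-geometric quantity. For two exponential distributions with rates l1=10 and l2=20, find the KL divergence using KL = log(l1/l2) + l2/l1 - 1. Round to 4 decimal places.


KL divergence for exponential family:
KL = log(l1/l2) + l2/l1 - 1.
log(10/20) = -0.693147.
20/10 = 2.0.
KL = -0.693147 + 2.0 - 1 = 0.3069

0.3069


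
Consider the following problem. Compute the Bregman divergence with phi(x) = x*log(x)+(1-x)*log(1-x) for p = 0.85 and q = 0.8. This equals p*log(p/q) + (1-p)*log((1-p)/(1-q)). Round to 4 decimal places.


Bregman divergence with negative entropy generator:
D = p*log(p/q) + (1-p)*log((1-p)/(1-q)).
p = 0.85, q = 0.8.
p*log(p/q) = 0.85*log(0.85/0.8) = 0.051531.
(1-p)*log((1-p)/(1-q)) = 0.15*log(0.15/0.2) = -0.043152.
D = 0.051531 + -0.043152 = 0.0084

0.0084


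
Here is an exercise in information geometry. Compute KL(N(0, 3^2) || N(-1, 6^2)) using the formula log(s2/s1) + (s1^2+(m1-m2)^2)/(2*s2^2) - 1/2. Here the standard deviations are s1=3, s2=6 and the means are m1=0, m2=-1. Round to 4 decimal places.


KL divergence between normal distributions:
KL = log(s2/s1) + (s1^2 + (m1-m2)^2)/(2*s2^2) - 1/2.
log(6/3) = 0.693147.
(3^2 + (0--1)^2)/(2*6^2) = (9 + 1)/72 = 0.138889.
KL = 0.693147 + 0.138889 - 0.5 = 0.3320

0.3320


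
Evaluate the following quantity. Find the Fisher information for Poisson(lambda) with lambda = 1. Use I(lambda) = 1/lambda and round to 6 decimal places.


Fisher information for Poisson: I(lambda) = 1/lambda.
lambda = 1.
I(lambda) = 1/1 = 1.000000

1.000000


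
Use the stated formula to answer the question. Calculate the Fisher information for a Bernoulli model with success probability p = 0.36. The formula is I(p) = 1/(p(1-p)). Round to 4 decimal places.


For Bernoulli(p), Fisher information is I(p) = 1/(p*(1-p)).
p = 0.36, 1-p = 0.64.
p*(1-p) = 0.2304.
I(p) = 1/0.2304 = 4.3403

4.3403


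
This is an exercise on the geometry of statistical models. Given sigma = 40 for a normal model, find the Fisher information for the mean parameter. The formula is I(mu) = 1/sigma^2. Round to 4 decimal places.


The Fisher information for the mean of a normal distribution is I(mu) = 1/sigma^2.
sigma = 40, so sigma^2 = 1600.
I(mu) = 1/1600 = 0.0006

0.0006


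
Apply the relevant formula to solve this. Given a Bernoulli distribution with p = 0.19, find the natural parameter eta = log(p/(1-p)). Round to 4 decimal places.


Natural parameter for Bernoulli: eta = log(p/(1-p)).
p = 0.19, 1-p = 0.81.
p/(1-p) = 0.234568.
eta = log(0.234568) = -1.4500

-1.4500


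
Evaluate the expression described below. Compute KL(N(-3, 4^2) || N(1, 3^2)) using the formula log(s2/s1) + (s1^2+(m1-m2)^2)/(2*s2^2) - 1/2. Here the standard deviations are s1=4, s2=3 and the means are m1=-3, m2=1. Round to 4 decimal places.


KL divergence between normal distributions:
KL = log(s2/s1) + (s1^2 + (m1-m2)^2)/(2*s2^2) - 1/2.
log(3/4) = -0.287682.
(4^2 + (-3-1)^2)/(2*3^2) = (16 + 16)/18 = 1.777778.
KL = -0.287682 + 1.777778 - 0.5 = 0.9901

0.9901


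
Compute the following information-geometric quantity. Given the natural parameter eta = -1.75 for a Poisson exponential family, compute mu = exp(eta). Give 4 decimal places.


Expectation parameter for Poisson exponential family:
mu = exp(eta).
eta = -1.75.
mu = exp(-1.75) = 0.1738

0.1738


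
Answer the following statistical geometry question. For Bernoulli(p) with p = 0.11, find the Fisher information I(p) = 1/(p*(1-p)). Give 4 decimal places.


For Bernoulli(p), Fisher information is I(p) = 1/(p*(1-p)).
p = 0.11, 1-p = 0.89.
p*(1-p) = 0.0979.
I(p) = 1/0.0979 = 10.2145

10.2145


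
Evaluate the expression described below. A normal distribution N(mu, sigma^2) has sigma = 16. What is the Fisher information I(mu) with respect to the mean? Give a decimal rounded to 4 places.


The Fisher information for the mean of a normal distribution is I(mu) = 1/sigma^2.
sigma = 16, so sigma^2 = 256.
I(mu) = 1/256 = 0.0039

0.0039


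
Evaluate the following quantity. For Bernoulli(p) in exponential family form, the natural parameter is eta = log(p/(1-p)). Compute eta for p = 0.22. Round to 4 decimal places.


Natural parameter for Bernoulli: eta = log(p/(1-p)).
p = 0.22, 1-p = 0.78.
p/(1-p) = 0.282051.
eta = log(0.282051) = -1.2657

-1.2657


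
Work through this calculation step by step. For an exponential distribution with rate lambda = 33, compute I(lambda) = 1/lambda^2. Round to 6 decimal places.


Fisher information for exponential: I(lambda) = 1/lambda^2.
lambda = 33, lambda^2 = 1089.
I = 1/1089 = 0.000918

0.000918


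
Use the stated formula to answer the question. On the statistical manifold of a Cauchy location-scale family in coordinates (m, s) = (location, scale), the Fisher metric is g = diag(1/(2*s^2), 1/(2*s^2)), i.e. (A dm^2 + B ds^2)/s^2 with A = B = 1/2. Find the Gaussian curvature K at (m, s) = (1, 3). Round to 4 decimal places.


The metric has the form g = (A dm^2 + B ds^2)/s^2 with A = 1/2, B = 1/2.
Substitute u = sqrt(A/B)*m: g = B*(du^2 + ds^2)/s^2, i.e. B times the
Poincare upper half-plane metric, which has constant Gaussian curvature -1.
Scaling a 2D metric by a constant c divides the Gaussian curvature by c,
so K = -1/B = -1/(1/2) = -2.0000 everywhere (the point (m, s) = (1, 3) is irrelevant:
the curvature is constant).
The requested Gaussian curvature is K = -2.0000.

-2.0000


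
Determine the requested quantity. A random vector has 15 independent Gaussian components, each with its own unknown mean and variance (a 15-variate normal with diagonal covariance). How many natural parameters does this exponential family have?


Exponential family dimension calculation:
Each univariate normal has two natural parameters (mu/sigma^2 and -1/(2 sigma^2)).
With 15 independent components, dim = 2 * 15 = 30.

30


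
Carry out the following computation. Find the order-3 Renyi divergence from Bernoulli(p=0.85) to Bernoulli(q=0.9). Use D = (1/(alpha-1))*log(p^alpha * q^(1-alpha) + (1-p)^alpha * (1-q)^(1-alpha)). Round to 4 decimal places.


Renyi divergence of order alpha between Bernoulli distributions:
D = (1/(alpha-1))*log(p^alpha * q^(1-alpha) + (1-p)^alpha * (1-q)^(1-alpha)).
alpha = 3, p = 0.85, q = 0.9.
p^alpha * q^(1-alpha) = 0.85^3 * 0.9^-2 = 0.758179.
(1-p)^alpha * (1-q)^(1-alpha) = 0.15^3 * 0.1^-2 = 0.3375.
sum = 0.758179 + 0.3375 = 1.095679.
D = (1/2)*log(1.095679) = 0.0457

0.0457


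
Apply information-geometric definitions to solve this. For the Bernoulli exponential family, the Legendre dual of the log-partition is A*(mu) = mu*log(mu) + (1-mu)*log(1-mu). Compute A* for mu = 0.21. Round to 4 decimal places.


Legendre transform for Bernoulli:
A*(mu) = mu*log(mu) + (1-mu)*log(1-mu).
mu = 0.21, 1-mu = 0.79.
mu*log(mu) = 0.21*log(0.21) = -0.327736.
(1-mu)*log(1-mu) = 0.79*log(0.79) = -0.186221.
A* = -0.327736 + -0.186221 = -0.5140

-0.5140


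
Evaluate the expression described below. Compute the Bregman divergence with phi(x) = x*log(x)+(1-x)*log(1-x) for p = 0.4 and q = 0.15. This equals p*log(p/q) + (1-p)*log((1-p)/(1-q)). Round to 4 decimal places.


Bregman divergence with negative entropy generator:
D = p*log(p/q) + (1-p)*log((1-p)/(1-q)).
p = 0.4, q = 0.15.
p*log(p/q) = 0.4*log(0.4/0.15) = 0.392332.
(1-p)*log((1-p)/(1-q)) = 0.6*log(0.6/0.85) = -0.208984.
D = 0.392332 + -0.208984 = 0.1833

0.1833


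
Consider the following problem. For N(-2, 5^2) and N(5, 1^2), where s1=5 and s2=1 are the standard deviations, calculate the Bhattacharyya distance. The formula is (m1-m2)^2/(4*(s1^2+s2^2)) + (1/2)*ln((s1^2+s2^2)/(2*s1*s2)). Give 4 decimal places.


Bhattacharyya distance between two Gaussians:
DB = (m1-m2)^2/(4*(s1^2+s2^2)) + (1/2)*ln((s1^2+s2^2)/(2*s1*s2)).
(m1-m2)^2 = (-7)^2 = 49.
s1^2+s2^2 = 25 + 1 = 26.
term1 = 49/104 = 0.471154.
term2 = 0.5*ln(26/10.0) = 0.477756.
DB = 0.471154 + 0.477756 = 0.9489

0.9489


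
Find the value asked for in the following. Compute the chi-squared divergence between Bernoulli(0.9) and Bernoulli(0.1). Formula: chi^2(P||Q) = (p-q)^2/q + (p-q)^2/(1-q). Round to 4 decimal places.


Chi-squared divergence between Bernoulli distributions:
chi^2 = (p-q)^2/q + (p-q)^2/(1-q).
p = 0.9, q = 0.1, p-q = 0.8.
(p-q)^2 = 0.64.
term1 = 0.64/0.1 = 6.4.
term2 = 0.64/0.9 = 0.711111.
chi^2 = 6.4 + 0.711111 = 7.1111

7.1111


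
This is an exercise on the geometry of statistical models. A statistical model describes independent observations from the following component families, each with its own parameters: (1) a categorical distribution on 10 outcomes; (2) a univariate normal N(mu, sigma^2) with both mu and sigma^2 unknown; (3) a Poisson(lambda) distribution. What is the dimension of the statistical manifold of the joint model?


The dimension of a statistical manifold equals the number of free
(independent) real parameters of the model. For a product of independent
blocks the parameter counts add.
- categorical on 10 outcomes (probabilities sum to 1): 10-1 = 9.
- normal (mu, sigma^2): 2.
- Poisson (lambda): 1.
Total = 9 + 2 + 1 = 12.
Dimension = 12

12


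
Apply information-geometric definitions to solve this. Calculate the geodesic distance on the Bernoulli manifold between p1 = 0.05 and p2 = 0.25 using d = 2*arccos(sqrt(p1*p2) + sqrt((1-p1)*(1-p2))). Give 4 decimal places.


Geodesic distance on Bernoulli manifold:
d(p1,p2) = 2*arccos(sqrt(p1*p2) + sqrt((1-p1)*(1-p2))).
sqrt(p1*p2) = sqrt(0.05*0.25) = 0.111803.
sqrt((1-p1)*(1-p2)) = sqrt(0.95*0.75) = 0.844097.
arg = 0.111803 + 0.844097 = 0.955901.
d = 2*arccos(0.955901) = 0.5962

0.5962


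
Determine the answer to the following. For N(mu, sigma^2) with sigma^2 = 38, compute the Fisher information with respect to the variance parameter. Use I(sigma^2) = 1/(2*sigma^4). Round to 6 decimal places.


Fisher information for variance: I(sigma^2) = 1/(2*sigma^4).
sigma^2 = 38, so sigma^4 = 1444.
I = 1/(2*1444) = 1/2888 = 0.000346

0.000346


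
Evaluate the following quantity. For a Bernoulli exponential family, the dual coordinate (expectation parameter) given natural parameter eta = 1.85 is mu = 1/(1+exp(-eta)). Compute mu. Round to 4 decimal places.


Dual coordinate (expectation parameter) for Bernoulli:
mu = 1/(1+exp(-eta)).
eta = 1.85.
exp(-eta) = exp(-1.85) = 0.157237.
mu = 1/(1+0.157237) = 0.8641

0.8641


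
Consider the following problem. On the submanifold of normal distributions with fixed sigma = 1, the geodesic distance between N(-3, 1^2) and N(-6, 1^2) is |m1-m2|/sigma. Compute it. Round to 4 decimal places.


On the fixed-variance normal subfamily, geodesic distance = |m1-m2|/sigma.
|-3 - -6| = 3.
sigma = 1.
d = 3/1 = 3.0000

3.0000


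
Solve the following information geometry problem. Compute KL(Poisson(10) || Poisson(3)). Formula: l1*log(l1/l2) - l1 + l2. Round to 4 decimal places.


KL divergence for Poisson:
KL = l1*log(l1/l2) - l1 + l2.
l1 = 10, l2 = 3.
log(10/3) = 1.203973.
l1*log(l1/l2) = 10 * 1.203973 = 12.039728.
KL = 12.039728 - 10 + 3 = 5.0397

5.0397


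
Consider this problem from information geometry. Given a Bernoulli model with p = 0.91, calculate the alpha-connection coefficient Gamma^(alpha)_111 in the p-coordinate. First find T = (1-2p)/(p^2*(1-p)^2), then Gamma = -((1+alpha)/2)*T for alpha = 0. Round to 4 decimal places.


Skewness (Amari-Chentsov) tensor: T = (1-2p)/(p^2*(1-p)^2).
p = 0.91, 1-2p = -0.82, p^2 = 0.8281, (1-p)^2 = 0.0081.
T = -0.82/(0.8281 * 0.0081) = -122.249206.
In the p-coordinate, Gamma^(alpha) = Gamma^(0) - (alpha/2)*T with Gamma^(0) = (1/2)*g'(p) = -T/2,
so Gamma^(alpha) = -((1+alpha)/2)*T.
alpha = 0, -(1+alpha)/2 = -0.5.
Gamma = -0.5 * -122.249206 = 61.1246

61.1246


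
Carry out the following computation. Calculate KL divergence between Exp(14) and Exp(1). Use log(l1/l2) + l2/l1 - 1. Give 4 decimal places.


KL divergence for exponential family:
KL = log(l1/l2) + l2/l1 - 1.
log(14/1) = 2.639057.
1/14 = 0.071429.
KL = 2.639057 + 0.071429 - 1 = 1.7105

1.7105


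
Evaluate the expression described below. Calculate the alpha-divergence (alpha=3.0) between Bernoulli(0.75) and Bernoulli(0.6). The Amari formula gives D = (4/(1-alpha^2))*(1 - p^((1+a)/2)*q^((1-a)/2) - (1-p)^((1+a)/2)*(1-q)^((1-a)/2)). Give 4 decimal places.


Amari alpha-divergence:
D = (4/(1-alpha^2))*(1 - p^((1+a)/2)*q^((1-a)/2) - (1-p)^((1+a)/2)*(1-q)^((1-a)/2)).
alpha = 3.0, p = 0.75, q = 0.6.
e1 = (1+alpha)/2 = 2.0, e2 = (1-alpha)/2 = -1.0.
t1 = p^e1 * q^e2 = 0.75^2.0 * 0.6^-1.0 = 0.9375.
t2 = (1-p)^e1 * (1-q)^e2 = 0.25^2.0 * 0.4^-1.0 = 0.15625.
4/(1-alpha^2) = -0.5.
D = -0.5*(1 - 0.9375 - 0.15625) = 0.0469

0.0469


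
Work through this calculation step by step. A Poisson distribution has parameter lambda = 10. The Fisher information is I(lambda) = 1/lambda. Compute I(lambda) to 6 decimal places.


Fisher information for Poisson: I(lambda) = 1/lambda.
lambda = 10.
I(lambda) = 1/10 = 0.100000

0.100000


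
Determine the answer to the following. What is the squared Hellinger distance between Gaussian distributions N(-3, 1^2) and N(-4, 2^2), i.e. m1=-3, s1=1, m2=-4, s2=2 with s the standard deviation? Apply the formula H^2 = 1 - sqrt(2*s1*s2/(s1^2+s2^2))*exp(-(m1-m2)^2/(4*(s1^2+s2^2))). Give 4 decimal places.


Squared Hellinger distance for Gaussians:
H^2 = 1 - sqrt(2*s1*s2/(s1^2+s2^2)) * exp(-(m1-m2)^2/(4*(s1^2+s2^2))).
s1^2 = 1, s2^2 = 4, s1^2+s2^2 = 5.
sqrt(2*1*2/(5)) = 0.894427.
(m1-m2)^2 = (1)^2 = 1.
exp(-1/(4*5)) = exp(-0.05) = 0.951229.
H^2 = 1 - 0.894427*0.951229 = 0.1492

0.1492


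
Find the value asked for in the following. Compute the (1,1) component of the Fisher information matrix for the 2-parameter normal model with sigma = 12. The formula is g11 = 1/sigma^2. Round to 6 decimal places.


For the 2-parameter normal family, the Fisher metric has:
  g11 = 1/sigma^2, g22 = 2/sigma^2.
sigma = 12, sigma^2 = 144.
g11 = 0.006944

0.006944


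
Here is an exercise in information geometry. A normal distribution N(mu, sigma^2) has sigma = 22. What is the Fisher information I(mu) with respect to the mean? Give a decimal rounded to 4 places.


The Fisher information for the mean of a normal distribution is I(mu) = 1/sigma^2.
sigma = 22, so sigma^2 = 484.
I(mu) = 1/484 = 0.0021

0.0021


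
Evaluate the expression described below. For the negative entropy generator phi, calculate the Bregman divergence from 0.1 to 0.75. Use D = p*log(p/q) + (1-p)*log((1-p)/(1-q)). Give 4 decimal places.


Bregman divergence with negative entropy generator:
D = p*log(p/q) + (1-p)*log((1-p)/(1-q)).
p = 0.1, q = 0.75.
p*log(p/q) = 0.1*log(0.1/0.75) = -0.20149.
(1-p)*log((1-p)/(1-q)) = 0.9*log(0.9/0.25) = 1.15284.
D = -0.20149 + 1.15284 = 0.9514

0.9514


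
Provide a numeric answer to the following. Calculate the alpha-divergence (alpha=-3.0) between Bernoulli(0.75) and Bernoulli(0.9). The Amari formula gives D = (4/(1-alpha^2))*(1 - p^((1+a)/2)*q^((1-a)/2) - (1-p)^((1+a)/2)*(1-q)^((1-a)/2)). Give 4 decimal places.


Amari alpha-divergence:
D = (4/(1-alpha^2))*(1 - p^((1+a)/2)*q^((1-a)/2) - (1-p)^((1+a)/2)*(1-q)^((1-a)/2)).
alpha = -3.0, p = 0.75, q = 0.9.
e1 = (1+alpha)/2 = -1.0, e2 = (1-alpha)/2 = 2.0.
t1 = p^e1 * q^e2 = 0.75^-1.0 * 0.9^2.0 = 1.08.
t2 = (1-p)^e1 * (1-q)^e2 = 0.25^-1.0 * 0.1^2.0 = 0.04.
4/(1-alpha^2) = -0.5.
D = -0.5*(1 - 1.08 - 0.04) = 0.0600

0.0600


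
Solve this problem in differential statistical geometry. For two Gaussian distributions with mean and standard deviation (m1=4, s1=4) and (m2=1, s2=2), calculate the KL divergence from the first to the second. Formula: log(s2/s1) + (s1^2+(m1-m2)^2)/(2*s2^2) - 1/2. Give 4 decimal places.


KL divergence between normal distributions:
KL = log(s2/s1) + (s1^2 + (m1-m2)^2)/(2*s2^2) - 1/2.
log(2/4) = -0.693147.
(4^2 + (4-1)^2)/(2*2^2) = (16 + 9)/8 = 3.125.
KL = -0.693147 + 3.125 - 0.5 = 1.9319

1.9319


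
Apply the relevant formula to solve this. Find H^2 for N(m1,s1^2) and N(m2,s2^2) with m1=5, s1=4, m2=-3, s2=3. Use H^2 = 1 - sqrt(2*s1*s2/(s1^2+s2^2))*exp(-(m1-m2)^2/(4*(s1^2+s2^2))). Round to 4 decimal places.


Squared Hellinger distance for Gaussians:
H^2 = 1 - sqrt(2*s1*s2/(s1^2+s2^2)) * exp(-(m1-m2)^2/(4*(s1^2+s2^2))).
s1^2 = 16, s2^2 = 9, s1^2+s2^2 = 25.
sqrt(2*4*3/(25)) = 0.979796.
(m1-m2)^2 = (8)^2 = 64.
exp(-64/(4*25)) = exp(-0.64) = 0.527292.
H^2 = 1 - 0.979796*0.527292 = 0.4834

0.4834


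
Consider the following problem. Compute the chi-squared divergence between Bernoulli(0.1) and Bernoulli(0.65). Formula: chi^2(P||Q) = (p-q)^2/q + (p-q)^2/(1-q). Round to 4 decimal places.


Chi-squared divergence between Bernoulli distributions:
chi^2 = (p-q)^2/q + (p-q)^2/(1-q).
p = 0.1, q = 0.65, p-q = -0.55.
(p-q)^2 = 0.3025.
term1 = 0.3025/0.65 = 0.465385.
term2 = 0.3025/0.35 = 0.864286.
chi^2 = 0.465385 + 0.864286 = 1.3297

1.3297


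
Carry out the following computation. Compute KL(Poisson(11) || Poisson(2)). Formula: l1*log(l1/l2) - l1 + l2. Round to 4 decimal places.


KL divergence for Poisson:
KL = l1*log(l1/l2) - l1 + l2.
l1 = 11, l2 = 2.
log(11/2) = 1.704748.
l1*log(l1/l2) = 11 * 1.704748 = 18.752229.
KL = 18.752229 - 11 + 2 = 9.7522

9.7522


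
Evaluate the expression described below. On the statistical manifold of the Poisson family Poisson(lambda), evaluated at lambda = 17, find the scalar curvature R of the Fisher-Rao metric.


This family has a single free parameter, so its statistical manifold
is 1-dimensional. The Riemann curvature tensor of any 1-dimensional
Riemannian manifold vanishes identically, so R = 0.

0


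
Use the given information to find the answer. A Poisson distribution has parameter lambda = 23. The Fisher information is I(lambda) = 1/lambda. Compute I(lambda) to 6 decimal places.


Fisher information for Poisson: I(lambda) = 1/lambda.
lambda = 23.
I(lambda) = 1/23 = 0.043478

0.043478


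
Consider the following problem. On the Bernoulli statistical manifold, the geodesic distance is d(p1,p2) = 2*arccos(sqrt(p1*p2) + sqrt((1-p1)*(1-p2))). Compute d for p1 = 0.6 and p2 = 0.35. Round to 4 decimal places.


Geodesic distance on Bernoulli manifold:
d(p1,p2) = 2*arccos(sqrt(p1*p2) + sqrt((1-p1)*(1-p2))).
sqrt(p1*p2) = sqrt(0.6*0.35) = 0.458258.
sqrt((1-p1)*(1-p2)) = sqrt(0.4*0.65) = 0.509902.
arg = 0.458258 + 0.509902 = 0.96816.
d = 2*arccos(0.96816) = 0.5061

0.5061


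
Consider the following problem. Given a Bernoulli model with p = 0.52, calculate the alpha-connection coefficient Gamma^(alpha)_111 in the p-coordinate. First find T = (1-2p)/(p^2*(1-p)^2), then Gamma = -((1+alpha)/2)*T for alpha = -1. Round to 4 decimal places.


Skewness (Amari-Chentsov) tensor: T = (1-2p)/(p^2*(1-p)^2).
p = 0.52, 1-2p = -0.04, p^2 = 0.2704, (1-p)^2 = 0.2304.
T = -0.04/(0.2704 * 0.2304) = -0.642053.
In the p-coordinate, Gamma^(alpha) = Gamma^(0) - (alpha/2)*T with Gamma^(0) = (1/2)*g'(p) = -T/2,
so Gamma^(alpha) = -((1+alpha)/2)*T.
alpha = -1, -(1+alpha)/2 = 0.0.
Gamma = 0.0 * -0.642053 = 0.0000

0.0000


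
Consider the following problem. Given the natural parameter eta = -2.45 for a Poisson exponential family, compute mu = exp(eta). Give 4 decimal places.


Expectation parameter for Poisson exponential family:
mu = exp(eta).
eta = -2.45.
mu = exp(-2.45) = 0.0863

0.0863


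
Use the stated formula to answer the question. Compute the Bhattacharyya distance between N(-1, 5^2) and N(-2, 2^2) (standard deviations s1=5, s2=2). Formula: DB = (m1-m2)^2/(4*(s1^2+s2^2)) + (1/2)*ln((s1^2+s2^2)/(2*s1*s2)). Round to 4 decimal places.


Bhattacharyya distance between two Gaussians:
DB = (m1-m2)^2/(4*(s1^2+s2^2)) + (1/2)*ln((s1^2+s2^2)/(2*s1*s2)).
(m1-m2)^2 = (1)^2 = 1.
s1^2+s2^2 = 25 + 4 = 29.
term1 = 1/116 = 0.008621.
term2 = 0.5*ln(29/20.0) = 0.185782.
DB = 0.008621 + 0.185782 = 0.1944

0.1944


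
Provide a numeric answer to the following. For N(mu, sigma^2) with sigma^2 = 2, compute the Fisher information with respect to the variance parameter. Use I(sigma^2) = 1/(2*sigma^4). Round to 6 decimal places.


Fisher information for variance: I(sigma^2) = 1/(2*sigma^4).
sigma^2 = 2, so sigma^4 = 4.
I = 1/(2*4) = 1/8 = 0.125000

0.125000


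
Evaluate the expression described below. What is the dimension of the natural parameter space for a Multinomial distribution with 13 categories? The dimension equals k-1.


Exponential family dimension calculation:
For Multinomial with k=13 categories, dim = k-1 = 12.

12


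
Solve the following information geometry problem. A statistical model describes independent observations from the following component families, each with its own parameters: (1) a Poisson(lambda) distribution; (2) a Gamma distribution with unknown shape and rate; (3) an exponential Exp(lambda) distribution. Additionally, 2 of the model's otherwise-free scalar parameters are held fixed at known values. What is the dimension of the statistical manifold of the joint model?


The dimension of a statistical manifold equals the number of free
(independent) real parameters of the model. For a product of independent
blocks the parameter counts add.
- Poisson (lambda): 1.
- Gamma (shape, rate): 2.
- exponential (lambda): 1.
Total = 1 + 2 + 1 = 4.
2 parameter(s) fixed at known values: 4 - 2 = 2.
Dimension = 2

2


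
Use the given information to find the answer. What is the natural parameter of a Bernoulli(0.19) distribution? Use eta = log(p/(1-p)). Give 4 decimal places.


Natural parameter for Bernoulli: eta = log(p/(1-p)).
p = 0.19, 1-p = 0.81.
p/(1-p) = 0.234568.
eta = log(0.234568) = -1.4500

-1.4500


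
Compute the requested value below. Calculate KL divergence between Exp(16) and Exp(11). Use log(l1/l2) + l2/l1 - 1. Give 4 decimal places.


KL divergence for exponential family:
KL = log(l1/l2) + l2/l1 - 1.
log(16/11) = 0.374693.
11/16 = 0.6875.
KL = 0.374693 + 0.6875 - 1 = 0.0622

0.0622


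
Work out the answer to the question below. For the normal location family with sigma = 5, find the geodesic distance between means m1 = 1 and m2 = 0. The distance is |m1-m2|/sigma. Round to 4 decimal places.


On the fixed-variance normal subfamily, geodesic distance = |m1-m2|/sigma.
|1 - 0| = 1.
sigma = 5.
d = 1/5 = 0.2000

0.2000


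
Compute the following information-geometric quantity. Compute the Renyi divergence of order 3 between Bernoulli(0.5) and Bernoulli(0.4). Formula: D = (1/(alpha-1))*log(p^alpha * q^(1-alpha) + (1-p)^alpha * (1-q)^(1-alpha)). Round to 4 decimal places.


Renyi divergence of order alpha between Bernoulli distributions:
D = (1/(alpha-1))*log(p^alpha * q^(1-alpha) + (1-p)^alpha * (1-q)^(1-alpha)).
alpha = 3, p = 0.5, q = 0.4.
p^alpha * q^(1-alpha) = 0.5^3 * 0.4^-2 = 0.78125.
(1-p)^alpha * (1-q)^(1-alpha) = 0.5^3 * 0.6^-2 = 0.347222.
sum = 0.78125 + 0.347222 = 1.128472.
D = (1/2)*log(1.128472) = 0.0604

0.0604


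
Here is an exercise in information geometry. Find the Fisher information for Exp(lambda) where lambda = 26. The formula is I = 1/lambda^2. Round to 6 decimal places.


Fisher information for exponential: I(lambda) = 1/lambda^2.
lambda = 26, lambda^2 = 676.
I = 1/676 = 0.001479

0.001479


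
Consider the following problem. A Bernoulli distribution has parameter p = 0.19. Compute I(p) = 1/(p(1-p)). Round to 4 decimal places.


For Bernoulli(p), Fisher information is I(p) = 1/(p*(1-p)).
p = 0.19, 1-p = 0.81.
p*(1-p) = 0.1539.
I(p) = 1/0.1539 = 6.4977

6.4977


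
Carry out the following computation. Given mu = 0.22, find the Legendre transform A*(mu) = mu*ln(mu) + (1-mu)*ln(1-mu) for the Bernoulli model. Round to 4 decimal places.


Legendre transform for Bernoulli:
A*(mu) = mu*log(mu) + (1-mu)*log(1-mu).
mu = 0.22, 1-mu = 0.78.
mu*log(mu) = 0.22*log(0.22) = -0.333108.
(1-mu)*log(1-mu) = 0.78*log(0.78) = -0.1938.
A* = -0.333108 + -0.1938 = -0.5269

-0.5269


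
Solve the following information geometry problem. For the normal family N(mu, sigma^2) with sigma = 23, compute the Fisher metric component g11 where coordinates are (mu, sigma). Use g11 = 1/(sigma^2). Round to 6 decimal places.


For the 2-parameter normal family, the Fisher metric has:
  g11 = 1/sigma^2, g22 = 2/sigma^2.
sigma = 23, sigma^2 = 529.
g11 = 0.001890

0.001890


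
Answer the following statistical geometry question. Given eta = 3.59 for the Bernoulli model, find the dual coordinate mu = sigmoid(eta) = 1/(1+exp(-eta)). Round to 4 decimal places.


Dual coordinate (expectation parameter) for Bernoulli:
mu = 1/(1+exp(-eta)).
eta = 3.59.
exp(-eta) = exp(-3.59) = 0.027598.
mu = 1/(1+0.027598) = 0.9731

0.9731


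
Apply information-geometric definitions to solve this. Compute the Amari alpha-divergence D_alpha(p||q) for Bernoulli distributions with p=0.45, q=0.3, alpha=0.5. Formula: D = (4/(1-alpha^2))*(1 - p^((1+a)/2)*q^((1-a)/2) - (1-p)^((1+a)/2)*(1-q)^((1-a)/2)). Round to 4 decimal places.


Amari alpha-divergence:
D = (4/(1-alpha^2))*(1 - p^((1+a)/2)*q^((1-a)/2) - (1-p)^((1+a)/2)*(1-q)^((1-a)/2)).
alpha = 0.5, p = 0.45, q = 0.3.
e1 = (1+alpha)/2 = 0.75, e2 = (1-alpha)/2 = 0.25.
t1 = p^e1 * q^e2 = 0.45^0.75 * 0.3^0.25 = 0.406621.
t2 = (1-p)^e1 * (1-q)^e2 = 0.55^0.75 * 0.7^0.25 = 0.58418.
4/(1-alpha^2) = 5.333333.
D = 5.333333*(1 - 0.406621 - 0.58418) = 0.0491

0.0491


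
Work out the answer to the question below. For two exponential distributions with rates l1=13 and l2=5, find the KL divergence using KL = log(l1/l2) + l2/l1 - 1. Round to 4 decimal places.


KL divergence for exponential family:
KL = log(l1/l2) + l2/l1 - 1.
log(13/5) = 0.955511.
5/13 = 0.384615.
KL = 0.955511 + 0.384615 - 1 = 0.3401

0.3401


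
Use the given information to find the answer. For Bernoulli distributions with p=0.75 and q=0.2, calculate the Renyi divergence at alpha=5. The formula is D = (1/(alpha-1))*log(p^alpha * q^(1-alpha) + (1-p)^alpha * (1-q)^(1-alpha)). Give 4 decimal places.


Renyi divergence of order alpha between Bernoulli distributions:
D = (1/(alpha-1))*log(p^alpha * q^(1-alpha) + (1-p)^alpha * (1-q)^(1-alpha)).
alpha = 5, p = 0.75, q = 0.2.
p^alpha * q^(1-alpha) = 0.75^5 * 0.2^-4 = 148.31543.
(1-p)^alpha * (1-q)^(1-alpha) = 0.25^5 * 0.8^-4 = 0.002384.
sum = 148.31543 + 0.002384 = 148.317814.
D = (1/4)*log(148.317814) = 1.2498

1.2498


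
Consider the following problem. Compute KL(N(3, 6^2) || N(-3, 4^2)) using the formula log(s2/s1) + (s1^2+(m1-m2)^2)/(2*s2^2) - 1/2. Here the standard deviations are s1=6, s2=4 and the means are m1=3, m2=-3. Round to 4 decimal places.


KL divergence between normal distributions:
KL = log(s2/s1) + (s1^2 + (m1-m2)^2)/(2*s2^2) - 1/2.
log(4/6) = -0.405465.
(6^2 + (3--3)^2)/(2*4^2) = (36 + 36)/32 = 2.25.
KL = -0.405465 + 2.25 - 0.5 = 1.3445

1.3445


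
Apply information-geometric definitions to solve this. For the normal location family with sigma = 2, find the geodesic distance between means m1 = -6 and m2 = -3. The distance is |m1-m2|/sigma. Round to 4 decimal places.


On the fixed-variance normal subfamily, geodesic distance = |m1-m2|/sigma.
|-6 - -3| = 3.
sigma = 2.
d = 3/2 = 1.5000

1.5000


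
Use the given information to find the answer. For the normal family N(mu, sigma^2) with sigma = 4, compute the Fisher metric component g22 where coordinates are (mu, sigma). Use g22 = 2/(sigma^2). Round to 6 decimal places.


For the 2-parameter normal family, the Fisher metric has:
  g11 = 1/sigma^2, g22 = 2/sigma^2.
sigma = 4, sigma^2 = 16.
g22 = 0.125000

0.125000


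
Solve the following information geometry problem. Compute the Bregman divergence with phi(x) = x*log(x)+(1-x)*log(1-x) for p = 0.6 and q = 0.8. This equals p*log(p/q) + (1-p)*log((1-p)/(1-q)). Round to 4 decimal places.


Bregman divergence with negative entropy generator:
D = p*log(p/q) + (1-p)*log((1-p)/(1-q)).
p = 0.6, q = 0.8.
p*log(p/q) = 0.6*log(0.6/0.8) = -0.172609.
(1-p)*log((1-p)/(1-q)) = 0.4*log(0.4/0.2) = 0.277259.
D = -0.172609 + 0.277259 = 0.1046

0.1046


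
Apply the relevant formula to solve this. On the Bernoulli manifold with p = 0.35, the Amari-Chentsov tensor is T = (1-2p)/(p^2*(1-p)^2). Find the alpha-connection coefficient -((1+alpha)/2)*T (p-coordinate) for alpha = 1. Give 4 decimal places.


Skewness (Amari-Chentsov) tensor: T = (1-2p)/(p^2*(1-p)^2).
p = 0.35, 1-2p = 0.3, p^2 = 0.1225, (1-p)^2 = 0.4225.
T = 0.3/(0.1225 * 0.4225) = 5.796401.
In the p-coordinate, Gamma^(alpha) = Gamma^(0) - (alpha/2)*T with Gamma^(0) = (1/2)*g'(p) = -T/2,
so Gamma^(alpha) = -((1+alpha)/2)*T.
alpha = 1, -(1+alpha)/2 = -1.0.
Gamma = -1.0 * 5.796401 = -5.7964

-5.7964


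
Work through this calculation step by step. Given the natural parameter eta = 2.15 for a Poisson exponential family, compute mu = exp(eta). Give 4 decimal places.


Expectation parameter for Poisson exponential family:
mu = exp(eta).
eta = 2.15.
mu = exp(2.15) = 8.5849

8.5849


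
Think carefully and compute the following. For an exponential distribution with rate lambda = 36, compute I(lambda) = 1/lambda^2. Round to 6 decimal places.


Fisher information for exponential: I(lambda) = 1/lambda^2.
lambda = 36, lambda^2 = 1296.
I = 1/1296 = 0.000772

0.000772


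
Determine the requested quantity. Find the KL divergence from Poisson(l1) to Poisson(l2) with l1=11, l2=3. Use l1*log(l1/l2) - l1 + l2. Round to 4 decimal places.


KL divergence for Poisson:
KL = l1*log(l1/l2) - l1 + l2.
l1 = 11, l2 = 3.
log(11/3) = 1.299283.
l1*log(l1/l2) = 11 * 1.299283 = 14.292113.
KL = 14.292113 - 11 + 3 = 6.2921

6.2921


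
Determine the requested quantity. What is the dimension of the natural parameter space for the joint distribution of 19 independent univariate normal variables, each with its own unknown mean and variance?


Exponential family dimension calculation:
Each univariate normal has two natural parameters (mu/sigma^2 and -1/(2 sigma^2)).
With 19 independent components, dim = 2 * 19 = 38.

38


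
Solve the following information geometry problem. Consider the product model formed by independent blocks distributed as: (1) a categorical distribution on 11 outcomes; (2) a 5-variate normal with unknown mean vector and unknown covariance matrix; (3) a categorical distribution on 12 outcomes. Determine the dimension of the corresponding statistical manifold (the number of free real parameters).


The dimension of a statistical manifold equals the number of free
(independent) real parameters of the model. For a product of independent
blocks the parameter counts add.
- categorical on 11 outcomes (probabilities sum to 1): 11-1 = 10.
- 5-variate normal: 5 (mean) + 5*6/2 = 15 (symmetric covariance) = 20.
- categorical on 12 outcomes (probabilities sum to 1): 12-1 = 11.
Total = 10 + 20 + 11 = 41.
Dimension = 41

41


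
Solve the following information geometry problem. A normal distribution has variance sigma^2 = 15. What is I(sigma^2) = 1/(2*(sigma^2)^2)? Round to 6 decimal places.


Fisher information for variance: I(sigma^2) = 1/(2*sigma^4).
sigma^2 = 15, so sigma^4 = 225.
I = 1/(2*225) = 1/450 = 0.002222

0.002222


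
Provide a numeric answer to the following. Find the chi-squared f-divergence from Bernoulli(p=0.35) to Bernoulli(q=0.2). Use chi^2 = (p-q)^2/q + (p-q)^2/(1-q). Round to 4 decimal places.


Chi-squared divergence between Bernoulli distributions:
chi^2 = (p-q)^2/q + (p-q)^2/(1-q).
p = 0.35, q = 0.2, p-q = 0.15.
(p-q)^2 = 0.0225.
term1 = 0.0225/0.2 = 0.1125.
term2 = 0.0225/0.8 = 0.028125.
chi^2 = 0.1125 + 0.028125 = 0.1406

0.1406


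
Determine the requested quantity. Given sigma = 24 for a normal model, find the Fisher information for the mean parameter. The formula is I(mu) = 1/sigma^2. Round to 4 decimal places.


The Fisher information for the mean of a normal distribution is I(mu) = 1/sigma^2.
sigma = 24, so sigma^2 = 576.
I(mu) = 1/576 = 0.0017

0.0017


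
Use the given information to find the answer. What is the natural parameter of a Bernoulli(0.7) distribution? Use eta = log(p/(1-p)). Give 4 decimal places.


Natural parameter for Bernoulli: eta = log(p/(1-p)).
p = 0.7, 1-p = 0.3.
p/(1-p) = 2.333333.
eta = log(2.333333) = 0.8473

0.8473


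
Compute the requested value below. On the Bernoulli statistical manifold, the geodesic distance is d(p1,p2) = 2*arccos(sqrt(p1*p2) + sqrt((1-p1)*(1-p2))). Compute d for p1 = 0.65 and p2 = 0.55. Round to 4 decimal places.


Geodesic distance on Bernoulli manifold:
d(p1,p2) = 2*arccos(sqrt(p1*p2) + sqrt((1-p1)*(1-p2))).
sqrt(p1*p2) = sqrt(0.65*0.55) = 0.597913.
sqrt((1-p1)*(1-p2)) = sqrt(0.35*0.45) = 0.396863.
arg = 0.597913 + 0.396863 = 0.994776.
d = 2*arccos(0.994776) = 0.2045

0.2045


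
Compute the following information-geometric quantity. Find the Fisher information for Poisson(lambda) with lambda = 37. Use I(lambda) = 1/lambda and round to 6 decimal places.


Fisher information for Poisson: I(lambda) = 1/lambda.
lambda = 37.
I(lambda) = 1/37 = 0.027027

0.027027


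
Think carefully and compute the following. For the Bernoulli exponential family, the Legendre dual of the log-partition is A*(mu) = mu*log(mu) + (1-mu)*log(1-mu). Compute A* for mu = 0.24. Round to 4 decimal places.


Legendre transform for Bernoulli:
A*(mu) = mu*log(mu) + (1-mu)*log(1-mu).
mu = 0.24, 1-mu = 0.76.
mu*log(mu) = 0.24*log(0.24) = -0.342508.
(1-mu)*log(1-mu) = 0.76*log(0.76) = -0.208572.
A* = -0.342508 + -0.208572 = -0.5511

-0.5511


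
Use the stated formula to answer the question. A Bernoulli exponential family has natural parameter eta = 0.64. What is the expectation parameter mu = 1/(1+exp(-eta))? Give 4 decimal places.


Dual coordinate (expectation parameter) for Bernoulli:
mu = 1/(1+exp(-eta)).
eta = 0.64.
exp(-eta) = exp(-0.64) = 0.527292.
mu = 1/(1+0.527292) = 0.6548

0.6548


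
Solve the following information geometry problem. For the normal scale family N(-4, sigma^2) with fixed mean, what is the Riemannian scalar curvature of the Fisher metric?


This family has a single free parameter, so its statistical manifold
is 1-dimensional. The Riemann curvature tensor of any 1-dimensional
Riemannian manifold vanishes identically, so R = 0.

0


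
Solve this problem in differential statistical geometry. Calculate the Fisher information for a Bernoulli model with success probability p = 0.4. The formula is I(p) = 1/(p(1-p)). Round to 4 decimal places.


For Bernoulli(p), Fisher information is I(p) = 1/(p*(1-p)).
p = 0.4, 1-p = 0.6.
p*(1-p) = 0.24.
I(p) = 1/0.24 = 4.1667

4.1667


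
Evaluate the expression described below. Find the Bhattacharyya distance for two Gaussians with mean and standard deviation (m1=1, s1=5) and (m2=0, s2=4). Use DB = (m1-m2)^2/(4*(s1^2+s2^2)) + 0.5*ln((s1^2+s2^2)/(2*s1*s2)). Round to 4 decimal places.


Bhattacharyya distance between two Gaussians:
DB = (m1-m2)^2/(4*(s1^2+s2^2)) + (1/2)*ln((s1^2+s2^2)/(2*s1*s2)).
(m1-m2)^2 = (1)^2 = 1.
s1^2+s2^2 = 25 + 16 = 41.
term1 = 1/164 = 0.006098.
term2 = 0.5*ln(41/40.0) = 0.012346.
DB = 0.006098 + 0.012346 = 0.0184

0.0184


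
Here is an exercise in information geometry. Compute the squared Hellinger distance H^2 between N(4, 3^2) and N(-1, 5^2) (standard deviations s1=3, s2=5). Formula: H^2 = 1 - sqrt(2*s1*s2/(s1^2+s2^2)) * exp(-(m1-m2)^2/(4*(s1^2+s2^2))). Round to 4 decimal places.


Squared Hellinger distance for Gaussians:
H^2 = 1 - sqrt(2*s1*s2/(s1^2+s2^2)) * exp(-(m1-m2)^2/(4*(s1^2+s2^2))).
s1^2 = 9, s2^2 = 25, s1^2+s2^2 = 34.
sqrt(2*3*5/(34)) = 0.939336.
(m1-m2)^2 = (5)^2 = 25.
exp(-25/(4*34)) = exp(-0.183824) = 0.832083.
H^2 = 1 - 0.939336*0.832083 = 0.2184

0.2184


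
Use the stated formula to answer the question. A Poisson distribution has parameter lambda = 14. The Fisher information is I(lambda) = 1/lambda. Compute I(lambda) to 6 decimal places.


Fisher information for Poisson: I(lambda) = 1/lambda.
lambda = 14.
I(lambda) = 1/14 = 0.071429

0.071429


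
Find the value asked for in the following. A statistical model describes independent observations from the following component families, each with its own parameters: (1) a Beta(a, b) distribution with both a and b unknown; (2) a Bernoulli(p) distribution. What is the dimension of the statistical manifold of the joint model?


The dimension of a statistical manifold equals the number of free
(independent) real parameters of the model. For a product of independent
blocks the parameter counts add.
- Beta (a, b): 2.
- Bernoulli (p): 1.
Total = 2 + 1 = 3.
Dimension = 3

3


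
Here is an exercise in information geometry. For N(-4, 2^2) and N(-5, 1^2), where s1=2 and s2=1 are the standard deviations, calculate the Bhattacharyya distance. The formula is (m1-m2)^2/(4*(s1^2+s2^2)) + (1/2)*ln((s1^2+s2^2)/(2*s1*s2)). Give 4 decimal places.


Bhattacharyya distance between two Gaussians:
DB = (m1-m2)^2/(4*(s1^2+s2^2)) + (1/2)*ln((s1^2+s2^2)/(2*s1*s2)).
(m1-m2)^2 = (1)^2 = 1.
s1^2+s2^2 = 4 + 1 = 5.
term1 = 1/20 = 0.05.
term2 = 0.5*ln(5/4.0) = 0.111572.
DB = 0.05 + 0.111572 = 0.1616

0.1616


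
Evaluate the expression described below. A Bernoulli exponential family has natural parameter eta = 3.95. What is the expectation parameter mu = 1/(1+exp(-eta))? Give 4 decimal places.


Dual coordinate (expectation parameter) for Bernoulli:
mu = 1/(1+exp(-eta)).
eta = 3.95.
exp(-eta) = exp(-3.95) = 0.019255.
mu = 1/(1+0.019255) = 0.9811

0.9811


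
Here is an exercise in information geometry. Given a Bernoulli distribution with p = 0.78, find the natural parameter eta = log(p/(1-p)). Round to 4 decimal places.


Natural parameter for Bernoulli: eta = log(p/(1-p)).
p = 0.78, 1-p = 0.22.
p/(1-p) = 3.545455.
eta = log(3.545455) = 1.2657

1.2657


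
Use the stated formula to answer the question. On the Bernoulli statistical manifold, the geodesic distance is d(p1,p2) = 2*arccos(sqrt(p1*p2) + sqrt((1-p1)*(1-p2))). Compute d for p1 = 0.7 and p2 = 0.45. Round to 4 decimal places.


Geodesic distance on Bernoulli manifold:
d(p1,p2) = 2*arccos(sqrt(p1*p2) + sqrt((1-p1)*(1-p2))).
sqrt(p1*p2) = sqrt(0.7*0.45) = 0.561249.
sqrt((1-p1)*(1-p2)) = sqrt(0.3*0.55) = 0.406202.
arg = 0.561249 + 0.406202 = 0.967451.
d = 2*arccos(0.967451) = 0.5117

0.5117


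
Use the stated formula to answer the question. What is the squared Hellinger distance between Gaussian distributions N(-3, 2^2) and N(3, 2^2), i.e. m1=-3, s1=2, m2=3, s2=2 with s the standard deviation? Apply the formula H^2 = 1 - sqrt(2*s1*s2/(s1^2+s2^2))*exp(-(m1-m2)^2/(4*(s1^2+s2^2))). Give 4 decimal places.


Squared Hellinger distance for Gaussians:
H^2 = 1 - sqrt(2*s1*s2/(s1^2+s2^2)) * exp(-(m1-m2)^2/(4*(s1^2+s2^2))).
s1^2 = 4, s2^2 = 4, s1^2+s2^2 = 8.
sqrt(2*2*2/(8)) = 1.0.
(m1-m2)^2 = (-6)^2 = 36.
exp(-36/(4*8)) = exp(-1.125) = 0.324652.
H^2 = 1 - 1.0*0.324652 = 0.6753

0.6753
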